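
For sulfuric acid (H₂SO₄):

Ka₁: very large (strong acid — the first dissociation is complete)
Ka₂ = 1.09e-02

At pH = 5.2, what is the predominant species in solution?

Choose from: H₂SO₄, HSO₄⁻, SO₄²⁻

The first dissociation is complete, so H₂SO₄ itself is never the predominant species in water; pKa₂ = -log(1.09e-02) = 1.96. For a polyprotic acid the predominant species crosses at each pKa: below pKa_n the protonated form dominates, above it the deprotonated form does. At pH = 5.2, the predominant species is SO₄²⁻.

SO₄²⁻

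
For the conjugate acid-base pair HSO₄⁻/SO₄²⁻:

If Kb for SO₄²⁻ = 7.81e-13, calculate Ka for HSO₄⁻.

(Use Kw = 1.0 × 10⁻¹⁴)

For a conjugate pair Ka × Kb = Kw, so Ka = Kw/Kb = 1.0 × 10⁻¹⁴ / 7.81e-13 = 1.28e-02.

K_a = 1.28e-02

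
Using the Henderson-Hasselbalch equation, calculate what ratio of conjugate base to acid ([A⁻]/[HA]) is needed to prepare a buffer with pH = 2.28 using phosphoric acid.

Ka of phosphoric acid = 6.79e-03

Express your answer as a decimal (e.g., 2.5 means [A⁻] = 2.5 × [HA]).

pKa = -log(6.79e-03) = 2.1681. pH = pKa + log([A⁻]/[HA]), so log([A⁻]/[HA]) = pH − pKa = 2.28 − 2.1681 = 0.1119. [A⁻]/[HA] = 10^(0.1119) = 1.29

[A⁻]/[HA] = 1.29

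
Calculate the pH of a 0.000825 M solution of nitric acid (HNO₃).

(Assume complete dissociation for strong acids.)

[H⁺] = 0.000825 M for strong acid. pH = -log[H⁺] = -log(0.000825)

pH = 3.08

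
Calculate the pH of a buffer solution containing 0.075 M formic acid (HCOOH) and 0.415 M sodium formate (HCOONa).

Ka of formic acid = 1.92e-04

pKa = -log(1.92e-04) = 3.72. pH = pKa + log([A⁻]/[HA]) = 3.72 + log(0.415/0.075)

pH = 4.46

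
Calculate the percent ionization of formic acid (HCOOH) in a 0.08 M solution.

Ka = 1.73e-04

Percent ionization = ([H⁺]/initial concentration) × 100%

Using Ka equilibrium: x² + Ka×x - Ka×C = 0. Solving: [H⁺] = 3.6347e-03. Percent = (3.6347e-03/0.08) × 100

Percent ionization = 4.54%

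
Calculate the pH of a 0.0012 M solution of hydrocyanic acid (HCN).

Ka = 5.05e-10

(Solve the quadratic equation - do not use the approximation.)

x² + Ka×x - Ka×C = 0. Using quadratic formula: [H⁺] = 7.7821e-07

pH = 6.11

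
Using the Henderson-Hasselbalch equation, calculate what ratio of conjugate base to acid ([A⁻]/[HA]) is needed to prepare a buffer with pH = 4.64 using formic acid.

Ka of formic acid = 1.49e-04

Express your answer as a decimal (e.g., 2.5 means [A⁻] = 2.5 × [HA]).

pKa = -log(1.49e-04) = 3.8268. pH = pKa + log([A⁻]/[HA]), so log([A⁻]/[HA]) = pH − pKa = 4.64 − 3.8268 = 0.8132. [A⁻]/[HA] = 10^(0.8132) = 6.50

[A⁻]/[HA] = 6.50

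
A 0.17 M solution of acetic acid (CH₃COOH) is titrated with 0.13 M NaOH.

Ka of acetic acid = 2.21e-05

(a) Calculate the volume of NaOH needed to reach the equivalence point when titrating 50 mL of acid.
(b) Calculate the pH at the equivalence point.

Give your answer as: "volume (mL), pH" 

moles acid = 0.17 × 50/1000 = 0.0085 mol; V_base = moles/0.13 × 1000 = 65.4 mL. At equivalence only the conjugate base is present: [A⁻] = 0.0085/0.115 = 7.3667e-02 M. Kb = Kw/Ka = 4.52e-10; [OH⁻] = √(Kb × [A⁻]) = 5.7735e-06; pOH = 5.24; pH = 14 - pOH = 8.76.

V = 65.4 mL, pH = 8.76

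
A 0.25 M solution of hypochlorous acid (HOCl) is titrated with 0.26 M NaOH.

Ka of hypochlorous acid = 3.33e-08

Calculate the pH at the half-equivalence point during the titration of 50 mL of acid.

At half-equivalence [HA] = [A⁻], so Henderson-Hasselbalch gives pH = pKa = -log(3.33e-08) = 7.48.

pH = pKa = 7.48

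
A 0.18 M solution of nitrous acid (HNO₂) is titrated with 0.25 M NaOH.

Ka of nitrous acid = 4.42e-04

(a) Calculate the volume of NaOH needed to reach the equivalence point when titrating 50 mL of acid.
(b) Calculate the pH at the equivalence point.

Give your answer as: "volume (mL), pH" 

moles acid = 0.18 × 50/1000 = 0.009 mol; V_base = moles/0.25 × 1000 = 36.0 mL. At equivalence only the conjugate base is present: [A⁻] = 0.009/0.086 = 1.0465e-01 M. Kb = Kw/Ka = 2.26e-11; [OH⁻] = √(Kb × [A⁻]) = 1.5387e-06; pOH = 5.81; pH = 14 - pOH = 8.19.

V = 36.0 mL, pH = 8.19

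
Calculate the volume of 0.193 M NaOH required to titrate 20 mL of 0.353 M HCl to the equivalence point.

At equivalence: moles acid = moles base. moles HCl = 0.353 × 20/1000 = 0.00706 mol. V_base = moles / 0.193 × 1000 = 36.6 mL.

V_{base} = 36.6 mL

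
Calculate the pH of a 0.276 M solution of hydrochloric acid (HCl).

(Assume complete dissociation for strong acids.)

[H⁺] = 0.276 M for strong acid. pH = -log[H⁺] = -log(0.276)

pH = 0.56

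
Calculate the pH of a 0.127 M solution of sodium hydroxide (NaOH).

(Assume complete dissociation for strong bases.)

[OH⁻] = 0.127 M for strong base. pOH = -log[OH⁻] = 0.90, pH = 14 - pOH

pH = 13.10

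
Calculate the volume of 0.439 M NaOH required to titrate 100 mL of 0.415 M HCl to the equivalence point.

At equivalence: moles acid = moles base. moles HCl = 0.415 × 100/1000 = 0.0415 mol. V_base = moles / 0.439 × 1000 = 94.5 mL.

V_{base} = 94.5 mL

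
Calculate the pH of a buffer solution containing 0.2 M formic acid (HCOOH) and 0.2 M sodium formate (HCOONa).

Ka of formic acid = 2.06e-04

pKa = -log(2.06e-04) = 3.69. pH = pKa + log([A⁻]/[HA]) = 3.69 + log(0.2/0.2)

pH = 3.69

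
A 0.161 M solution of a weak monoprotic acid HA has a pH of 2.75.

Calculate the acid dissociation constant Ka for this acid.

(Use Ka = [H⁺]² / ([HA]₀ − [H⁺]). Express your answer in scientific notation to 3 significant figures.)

[H⁺] = 10^(−pH) = 10^(−2.75) = 1.778e-03 M. For HA ⇌ H⁺ + A⁻, Ka = [H⁺][A⁻]/[HA] = [H⁺]² / ([HA]₀ − [H⁺]) = (1.778e-03)² / (0.161 − 1.778e-03) = 1.99e-05.

K_a = 1.99e-05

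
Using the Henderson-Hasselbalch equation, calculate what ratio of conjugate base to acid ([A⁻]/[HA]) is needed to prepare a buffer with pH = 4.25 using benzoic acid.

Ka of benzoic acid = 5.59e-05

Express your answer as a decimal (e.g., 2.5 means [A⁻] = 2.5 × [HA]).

pKa = -log(5.59e-05) = 4.2526. pH = pKa + log([A⁻]/[HA]), so log([A⁻]/[HA]) = pH − pKa = 4.25 − 4.2526 = -0.0026. [A⁻]/[HA] = 10^(-0.0026) = 0.994

[A⁻]/[HA] = 0.994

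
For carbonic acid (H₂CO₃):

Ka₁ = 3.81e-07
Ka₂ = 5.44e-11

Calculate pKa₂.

pKa₂ = -log(Ka₂) = -log(5.44e-11) = 10.26.

pK_{a2} = 10.26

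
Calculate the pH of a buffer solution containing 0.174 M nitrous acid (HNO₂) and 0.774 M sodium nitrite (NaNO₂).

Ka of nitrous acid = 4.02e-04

pKa = -log(4.02e-04) = 3.40. pH = pKa + log([A⁻]/[HA]) = 3.40 + log(0.774/0.174)

pH = 4.04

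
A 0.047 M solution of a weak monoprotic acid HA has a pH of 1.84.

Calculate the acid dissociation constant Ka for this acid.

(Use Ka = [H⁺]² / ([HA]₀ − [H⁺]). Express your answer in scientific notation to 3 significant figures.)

[H⁺] = 10^(−pH) = 10^(−1.84) = 1.445e-02 M. For HA ⇌ H⁺ + A⁻, Ka = [H⁺][A⁻]/[HA] = [H⁺]² / ([HA]₀ − [H⁺]) = (1.445e-02)² / (0.047 − 1.445e-02) = 6.42e-03.

K_a = 6.42e-03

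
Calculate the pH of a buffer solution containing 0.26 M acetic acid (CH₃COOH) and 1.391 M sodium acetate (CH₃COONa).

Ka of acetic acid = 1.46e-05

pKa = -log(1.46e-05) = 4.84. pH = pKa + log([A⁻]/[HA]) = 4.84 + log(1.391/0.26)

pH = 5.56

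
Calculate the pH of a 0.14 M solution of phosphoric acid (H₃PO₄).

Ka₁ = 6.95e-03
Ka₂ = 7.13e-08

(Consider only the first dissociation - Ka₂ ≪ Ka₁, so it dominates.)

First dissociation dominates. From Ka₁ = [H⁺][HA⁻]/[H₂A], x² + Ka₁·x − Ka₁·C = 0 with C = 0.14 M and Ka₁ = 6.95e-03. Solving: [H⁺] = (−Ka₁ + √(Ka₁² + 4·Ka₁·C)) / 2 = 2.7911e-02 M. pH = -log(2.7911e-02) = 1.55.

pH = 1.55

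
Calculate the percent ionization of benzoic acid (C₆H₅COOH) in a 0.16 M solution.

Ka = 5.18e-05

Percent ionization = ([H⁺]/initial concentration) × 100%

Using Ka equilibrium: x² + Ka×x - Ka×C = 0. Solving: [H⁺] = 2.8531e-03. Percent = (2.8531e-03/0.16) × 100

Percent ionization = 1.78%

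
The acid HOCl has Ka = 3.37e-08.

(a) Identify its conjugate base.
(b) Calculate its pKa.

(a) The conjugate base is formed by removing one H⁺ from HOCl, giving OCl⁻. (b) pKa = -log(Ka) = -log(3.37e-08) = 7.47.

Conjugate base: OCl⁻; pK_a = 7.47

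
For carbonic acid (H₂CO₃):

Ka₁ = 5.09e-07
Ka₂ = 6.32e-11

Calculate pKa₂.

pKa₂ = -log(Ka₂) = -log(6.32e-11) = 10.20.

pK_{a2} = 10.20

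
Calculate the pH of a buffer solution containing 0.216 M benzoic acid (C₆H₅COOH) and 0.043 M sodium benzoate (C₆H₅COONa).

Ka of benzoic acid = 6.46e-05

pKa = -log(6.46e-05) = 4.19. pH = pKa + log([A⁻]/[HA]) = 4.19 + log(0.043/0.216)

pH = 3.49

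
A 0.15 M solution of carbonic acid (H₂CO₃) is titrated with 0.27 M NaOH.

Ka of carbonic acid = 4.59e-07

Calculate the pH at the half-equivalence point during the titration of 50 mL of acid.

At half-equivalence [HA] = [A⁻], so Henderson-Hasselbalch gives pH = pKa = -log(4.59e-07) = 6.34.

pH = pKa = 6.34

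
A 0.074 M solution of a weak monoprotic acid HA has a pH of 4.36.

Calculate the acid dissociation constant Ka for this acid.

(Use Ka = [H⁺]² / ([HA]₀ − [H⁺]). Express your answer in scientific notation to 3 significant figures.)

[H⁺] = 10^(−pH) = 10^(−4.36) = 4.365e-05 M. For HA ⇌ H⁺ + A⁻, Ka = [H⁺][A⁻]/[HA] = [H⁺]² / ([HA]₀ − [H⁺]) = (4.365e-05)² / (0.074 − 4.365e-05) = 2.58e-08.

K_a = 2.58e-08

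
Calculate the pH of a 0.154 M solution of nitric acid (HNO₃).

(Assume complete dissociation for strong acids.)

[H⁺] = 0.154 M for strong acid. pH = -log[H⁺] = -log(0.154)

pH = 0.81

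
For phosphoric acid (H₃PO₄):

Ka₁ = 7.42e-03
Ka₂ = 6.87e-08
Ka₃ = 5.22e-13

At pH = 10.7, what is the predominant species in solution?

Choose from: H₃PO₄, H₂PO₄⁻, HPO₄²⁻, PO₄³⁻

pKa₁ = 2.13, pKa₂ = 7.16, pKa₃ = 12.28. For a polyprotic acid the predominant species crosses at each pKa: below pKa_n the protonated form dominates, above it the deprotonated form does. At pH = 10.7, the predominant species is HPO₄²⁻.

HPO₄²⁻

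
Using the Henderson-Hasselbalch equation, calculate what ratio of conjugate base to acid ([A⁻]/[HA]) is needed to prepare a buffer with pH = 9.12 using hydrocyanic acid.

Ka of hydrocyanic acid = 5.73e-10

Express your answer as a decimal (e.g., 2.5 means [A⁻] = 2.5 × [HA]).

pKa = -log(5.73e-10) = 9.2418. pH = pKa + log([A⁻]/[HA]), so log([A⁻]/[HA]) = pH − pKa = 9.12 − 9.2418 = -0.1218. [A⁻]/[HA] = 10^(-0.1218) = 0.755

[A⁻]/[HA] = 0.755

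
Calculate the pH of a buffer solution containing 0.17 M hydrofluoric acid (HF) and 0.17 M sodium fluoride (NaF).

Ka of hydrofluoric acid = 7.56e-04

pKa = -log(7.56e-04) = 3.12. pH = pKa + log([A⁻]/[HA]) = 3.12 + log(0.17/0.17)

pH = 3.12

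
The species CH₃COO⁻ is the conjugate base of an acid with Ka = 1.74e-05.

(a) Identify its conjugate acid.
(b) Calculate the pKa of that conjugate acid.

(a) The conjugate acid is formed by adding one H⁺ to CH₃COO⁻, giving CH₃COOH. (b) pKa = -log(Ka) = -log(1.74e-05) = 4.76.

Conjugate acid: CH₃COOH; pK_a = 4.76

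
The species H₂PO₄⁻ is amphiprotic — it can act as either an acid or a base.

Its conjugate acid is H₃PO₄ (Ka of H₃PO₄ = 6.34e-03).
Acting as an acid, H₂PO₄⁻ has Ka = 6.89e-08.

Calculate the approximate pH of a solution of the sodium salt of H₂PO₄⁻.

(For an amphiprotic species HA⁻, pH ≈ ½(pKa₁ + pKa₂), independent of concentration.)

pKa₁ = -log(6.34e-03) = 2.20; pKa₂ = -log(6.89e-08) = 7.16. For an amphiprotic species, pH ≈ ½(pKa₁ + pKa₂) = ½(2.20 + 7.16) = 4.68.

pH = 4.68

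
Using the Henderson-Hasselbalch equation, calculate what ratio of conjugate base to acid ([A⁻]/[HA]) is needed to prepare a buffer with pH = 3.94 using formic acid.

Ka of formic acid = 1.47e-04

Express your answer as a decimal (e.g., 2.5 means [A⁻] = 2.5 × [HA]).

pKa = -log(1.47e-04) = 3.8327. pH = pKa + log([A⁻]/[HA]), so log([A⁻]/[HA]) = pH − pKa = 3.94 − 3.8327 = 0.1073. [A⁻]/[HA] = 10^(0.1073) = 1.28

[A⁻]/[HA] = 1.28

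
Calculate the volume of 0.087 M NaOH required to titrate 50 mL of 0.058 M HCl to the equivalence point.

At equivalence: moles acid = moles base. moles HCl = 0.058 × 50/1000 = 0.0029 mol. V_base = moles / 0.087 × 1000 = 33.3 mL.

V_{base} = 33.3 mL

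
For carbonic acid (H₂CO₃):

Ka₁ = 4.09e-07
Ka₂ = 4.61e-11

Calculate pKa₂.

pKa₂ = -log(Ka₂) = -log(4.61e-11) = 10.34.

pK_{a2} = 10.34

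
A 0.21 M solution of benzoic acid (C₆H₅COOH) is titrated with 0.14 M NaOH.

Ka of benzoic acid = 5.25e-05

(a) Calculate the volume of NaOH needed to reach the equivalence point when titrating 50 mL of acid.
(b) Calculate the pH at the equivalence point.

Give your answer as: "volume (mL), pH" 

moles acid = 0.21 × 50/1000 = 0.0105 mol; V_base = moles/0.14 × 1000 = 75.0 mL. At equivalence only the conjugate base is present: [A⁻] = 0.0105/0.125 = 8.4000e-02 M. Kb = Kw/Ka = 1.90e-10; [OH⁻] = √(Kb × [A⁻]) = 4.0000e-06; pOH = 5.40; pH = 14 - pOH = 8.60.

V = 75.0 mL, pH = 8.60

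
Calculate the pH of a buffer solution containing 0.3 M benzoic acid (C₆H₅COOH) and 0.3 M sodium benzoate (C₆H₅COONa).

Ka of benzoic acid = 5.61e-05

pKa = -log(5.61e-05) = 4.25. pH = pKa + log([A⁻]/[HA]) = 4.25 + log(0.3/0.3)

pH = 4.25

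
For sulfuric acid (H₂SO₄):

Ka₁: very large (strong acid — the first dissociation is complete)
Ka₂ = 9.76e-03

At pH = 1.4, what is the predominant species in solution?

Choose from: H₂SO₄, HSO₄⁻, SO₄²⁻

The first dissociation is complete, so H₂SO₄ itself is never the predominant species in water; pKa₂ = -log(9.76e-03) = 2.01. For a polyprotic acid the predominant species crosses at each pKa: below pKa_n the protonated form dominates, above it the deprotonated form does. At pH = 1.4, the predominant species is HSO₄⁻.

HSO₄⁻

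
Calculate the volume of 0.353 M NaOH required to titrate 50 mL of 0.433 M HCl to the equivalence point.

At equivalence: moles acid = moles base. moles HCl = 0.433 × 50/1000 = 0.02165 mol. V_base = moles / 0.353 × 1000 = 61.3 mL.

V_{base} = 61.3 mL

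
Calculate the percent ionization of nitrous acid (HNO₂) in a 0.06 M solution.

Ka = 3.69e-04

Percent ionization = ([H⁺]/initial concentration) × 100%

Using Ka equilibrium: x² + Ka×x - Ka×C = 0. Solving: [H⁺] = 4.5244e-03. Percent = (4.5244e-03/0.06) × 100

Percent ionization = 7.54%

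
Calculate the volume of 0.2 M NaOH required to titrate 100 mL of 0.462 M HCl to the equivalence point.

At equivalence: moles acid = moles base. moles HCl = 0.462 × 100/1000 = 0.0462 mol. V_base = moles / 0.2 × 1000 = 231.0 mL.

V_{base} = 231.0 mL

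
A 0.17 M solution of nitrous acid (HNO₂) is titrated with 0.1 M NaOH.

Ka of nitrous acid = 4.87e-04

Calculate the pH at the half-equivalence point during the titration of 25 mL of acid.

At half-equivalence [HA] = [A⁻], so Henderson-Hasselbalch gives pH = pKa = -log(4.87e-04) = 3.31.

pH = pKa = 3.31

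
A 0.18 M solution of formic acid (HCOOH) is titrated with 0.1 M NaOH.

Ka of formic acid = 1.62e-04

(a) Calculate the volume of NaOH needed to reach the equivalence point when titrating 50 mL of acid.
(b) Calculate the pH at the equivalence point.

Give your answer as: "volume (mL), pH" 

moles acid = 0.18 × 50/1000 = 0.009 mol; V_base = moles/0.1 × 1000 = 90.0 mL. At equivalence only the conjugate base is present: [A⁻] = 0.009/0.140 = 6.4286e-02 M. Kb = Kw/Ka = 6.17e-11; [OH⁻] = √(Kb × [A⁻]) = 1.9920e-06; pOH = 5.70; pH = 14 - pOH = 8.30.

V = 90.0 mL, pH = 8.30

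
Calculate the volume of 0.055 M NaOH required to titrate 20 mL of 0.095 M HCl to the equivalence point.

At equivalence: moles acid = moles base. moles HCl = 0.095 × 20/1000 = 0.0019 mol. V_base = moles / 0.055 × 1000 = 34.5 mL.

V_{base} = 34.5 mL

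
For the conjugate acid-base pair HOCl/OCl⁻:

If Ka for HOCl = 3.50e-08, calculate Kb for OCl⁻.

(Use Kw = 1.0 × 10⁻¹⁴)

For a conjugate pair Ka × Kb = Kw, so Kb = Kw/Ka = 1.0 × 10⁻¹⁴ / 3.50e-08 = 2.86e-07.

K_b = 2.86e-07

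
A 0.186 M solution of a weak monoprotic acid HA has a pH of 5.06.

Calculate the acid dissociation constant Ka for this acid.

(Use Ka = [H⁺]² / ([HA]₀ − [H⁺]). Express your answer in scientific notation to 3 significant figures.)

[H⁺] = 10^(−pH) = 10^(−5.06) = 8.710e-06 M. For HA ⇌ H⁺ + A⁻, Ka = [H⁺][A⁻]/[HA] = [H⁺]² / ([HA]₀ − [H⁺]) = (8.710e-06)² / (0.186 − 8.710e-06) = 4.08e-10.

K_a = 4.08e-10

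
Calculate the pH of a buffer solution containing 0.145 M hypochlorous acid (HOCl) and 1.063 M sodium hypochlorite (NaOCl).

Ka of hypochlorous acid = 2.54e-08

pKa = -log(2.54e-08) = 7.60. pH = pKa + log([A⁻]/[HA]) = 7.60 + log(1.063/0.145)

pH = 8.46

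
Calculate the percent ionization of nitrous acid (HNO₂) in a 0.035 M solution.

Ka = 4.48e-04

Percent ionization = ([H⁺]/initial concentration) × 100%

Using Ka equilibrium: x² + Ka×x - Ka×C = 0. Solving: [H⁺] = 3.7421e-03. Percent = (3.7421e-03/0.035) × 100

Percent ionization = 10.7%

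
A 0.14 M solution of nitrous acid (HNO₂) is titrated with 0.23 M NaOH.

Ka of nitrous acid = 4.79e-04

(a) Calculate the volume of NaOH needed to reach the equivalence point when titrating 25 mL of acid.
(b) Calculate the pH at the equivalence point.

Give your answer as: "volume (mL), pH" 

moles acid = 0.14 × 25/1000 = 0.0035 mol; V_base = moles/0.23 × 1000 = 15.2 mL. At equivalence only the conjugate base is present: [A⁻] = 0.0035/0.040 = 8.7027e-02 M. Kb = Kw/Ka = 2.09e-11; [OH⁻] = √(Kb × [A⁻]) = 1.3479e-06; pOH = 5.87; pH = 14 - pOH = 8.13.

V = 15.2 mL, pH = 8.13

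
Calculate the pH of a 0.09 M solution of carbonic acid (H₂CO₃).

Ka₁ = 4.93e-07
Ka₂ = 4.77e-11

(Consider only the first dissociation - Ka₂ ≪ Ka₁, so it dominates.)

First dissociation dominates. From Ka₁ = [H⁺][HA⁻]/[H₂A], x² + Ka₁·x − Ka₁·C = 0 with C = 0.09 M and Ka₁ = 4.93e-07. Solving: [H⁺] = (−Ka₁ + √(Ka₁² + 4·Ka₁·C)) / 2 = 2.1040e-04 M. pH = -log(2.1040e-04) = 3.68.

pH = 3.68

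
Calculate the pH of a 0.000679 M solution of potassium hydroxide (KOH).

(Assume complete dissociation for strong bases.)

[OH⁻] = 0.000679 M for strong base. pOH = -log[OH⁻] = 3.17, pH = 14 - pOH

pH = 10.83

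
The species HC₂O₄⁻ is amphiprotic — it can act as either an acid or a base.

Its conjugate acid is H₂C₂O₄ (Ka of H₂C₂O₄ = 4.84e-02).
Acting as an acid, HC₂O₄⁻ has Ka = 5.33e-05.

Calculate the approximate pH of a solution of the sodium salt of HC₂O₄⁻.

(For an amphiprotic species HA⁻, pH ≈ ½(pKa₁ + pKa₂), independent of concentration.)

pKa₁ = -log(4.84e-02) = 1.32; pKa₂ = -log(5.33e-05) = 4.27. For an amphiprotic species, pH ≈ ½(pKa₁ + pKa₂) = ½(1.32 + 4.27) = 2.79.

pH = 2.79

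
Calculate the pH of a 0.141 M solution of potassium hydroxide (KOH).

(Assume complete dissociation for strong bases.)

[OH⁻] = 0.141 M for strong base. pOH = -log[OH⁻] = 0.85, pH = 14 - pOH

pH = 13.15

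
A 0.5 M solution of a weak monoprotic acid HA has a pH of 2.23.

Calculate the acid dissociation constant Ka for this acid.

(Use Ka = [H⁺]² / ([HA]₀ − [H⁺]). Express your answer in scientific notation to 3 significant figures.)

[H⁺] = 10^(−pH) = 10^(−2.23) = 5.888e-03 M. For HA ⇌ H⁺ + A⁻, Ka = [H⁺][A⁻]/[HA] = [H⁺]² / ([HA]₀ − [H⁺]) = (5.888e-03)² / (0.5 − 5.888e-03) = 7.02e-05.

K_a = 7.02e-05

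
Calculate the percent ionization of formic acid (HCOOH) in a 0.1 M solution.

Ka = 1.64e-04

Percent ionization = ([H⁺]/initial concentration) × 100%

Using Ka equilibrium: x² + Ka×x - Ka×C = 0. Solving: [H⁺] = 3.9685e-03. Percent = (3.9685e-03/0.1) × 100

Percent ionization = 3.97%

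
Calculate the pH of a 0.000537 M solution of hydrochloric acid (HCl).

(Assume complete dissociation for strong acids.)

[H⁺] = 0.000537 M for strong acid. pH = -log[H⁺] = -log(0.000537)

pH = 3.27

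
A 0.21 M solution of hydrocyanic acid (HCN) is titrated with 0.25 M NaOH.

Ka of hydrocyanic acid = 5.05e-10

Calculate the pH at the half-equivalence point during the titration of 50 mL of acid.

At half-equivalence [HA] = [A⁻], so Henderson-Hasselbalch gives pH = pKa = -log(5.05e-10) = 9.30.

pH = pKa = 9.30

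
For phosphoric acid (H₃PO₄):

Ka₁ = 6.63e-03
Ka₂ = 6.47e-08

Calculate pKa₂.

pKa₂ = -log(Ka₂) = -log(6.47e-08) = 7.19.

pK_{a2} = 7.19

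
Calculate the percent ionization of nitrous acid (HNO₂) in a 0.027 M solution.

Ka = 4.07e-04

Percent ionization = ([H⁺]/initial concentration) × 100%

Using Ka equilibrium: x² + Ka×x - Ka×C = 0. Solving: [H⁺] = 3.1177e-03. Percent = (3.1177e-03/0.027) × 100

Percent ionization = 11.5%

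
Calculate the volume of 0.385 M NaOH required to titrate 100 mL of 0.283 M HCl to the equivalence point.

At equivalence: moles acid = moles base. moles HCl = 0.283 × 100/1000 = 0.0283 mol. V_base = moles / 0.385 × 1000 = 73.5 mL.

V_{base} = 73.5 mL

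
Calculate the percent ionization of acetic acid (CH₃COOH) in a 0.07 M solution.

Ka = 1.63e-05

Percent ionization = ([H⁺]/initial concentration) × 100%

Using Ka equilibrium: x² + Ka×x - Ka×C = 0. Solving: [H⁺] = 1.0601e-03. Percent = (1.0601e-03/0.07) × 100

Percent ionization = 1.51%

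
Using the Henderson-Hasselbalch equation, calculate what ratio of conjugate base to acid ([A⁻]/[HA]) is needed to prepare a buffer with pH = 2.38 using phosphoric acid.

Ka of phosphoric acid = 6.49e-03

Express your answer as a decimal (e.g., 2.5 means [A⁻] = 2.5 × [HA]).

pKa = -log(6.49e-03) = 2.1878. pH = pKa + log([A⁻]/[HA]), so log([A⁻]/[HA]) = pH − pKa = 2.38 − 2.1878 = 0.1922. [A⁻]/[HA] = 10^(0.1922) = 1.56

[A⁻]/[HA] = 1.56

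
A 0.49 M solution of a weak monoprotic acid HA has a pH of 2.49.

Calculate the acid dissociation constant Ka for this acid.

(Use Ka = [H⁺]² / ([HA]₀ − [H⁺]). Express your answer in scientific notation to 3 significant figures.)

[H⁺] = 10^(−pH) = 10^(−2.49) = 3.236e-03 M. For HA ⇌ H⁺ + A⁻, Ka = [H⁺][A⁻]/[HA] = [H⁺]² / ([HA]₀ − [H⁺]) = (3.236e-03)² / (0.49 − 3.236e-03) = 2.15e-05.

K_a = 2.15e-05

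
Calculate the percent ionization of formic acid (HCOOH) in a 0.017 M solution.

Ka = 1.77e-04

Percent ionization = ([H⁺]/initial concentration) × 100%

Using Ka equilibrium: x² + Ka×x - Ka×C = 0. Solving: [H⁺] = 1.6484e-03. Percent = (1.6484e-03/0.017) × 100

Percent ionization = 9.7%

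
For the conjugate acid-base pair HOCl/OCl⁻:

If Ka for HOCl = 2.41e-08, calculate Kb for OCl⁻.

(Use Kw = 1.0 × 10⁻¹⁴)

For a conjugate pair Ka × Kb = Kw, so Kb = Kw/Ka = 1.0 × 10⁻¹⁴ / 2.41e-08 = 4.15e-07.

K_b = 4.15e-07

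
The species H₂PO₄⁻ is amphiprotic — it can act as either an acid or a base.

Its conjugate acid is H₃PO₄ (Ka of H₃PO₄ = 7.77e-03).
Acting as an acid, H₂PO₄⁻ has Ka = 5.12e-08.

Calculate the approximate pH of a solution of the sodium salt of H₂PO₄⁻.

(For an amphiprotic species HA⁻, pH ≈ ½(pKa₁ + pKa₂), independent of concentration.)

pKa₁ = -log(7.77e-03) = 2.11; pKa₂ = -log(5.12e-08) = 7.29. For an amphiprotic species, pH ≈ ½(pKa₁ + pKa₂) = ½(2.11 + 7.29) = 4.70.

pH = 4.70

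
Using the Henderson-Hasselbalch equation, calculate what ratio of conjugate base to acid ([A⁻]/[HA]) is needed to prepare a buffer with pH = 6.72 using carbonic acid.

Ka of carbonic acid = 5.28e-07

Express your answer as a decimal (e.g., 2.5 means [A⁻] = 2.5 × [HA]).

pKa = -log(5.28e-07) = 6.2774. pH = pKa + log([A⁻]/[HA]), so log([A⁻]/[HA]) = pH − pKa = 6.72 − 6.2774 = 0.4426. [A⁻]/[HA] = 10^(0.4426) = 2.77

[A⁻]/[HA] = 2.77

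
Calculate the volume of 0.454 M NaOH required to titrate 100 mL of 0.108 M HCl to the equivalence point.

At equivalence: moles acid = moles base. moles HCl = 0.108 × 100/1000 = 0.0108 mol. V_base = moles / 0.454 × 1000 = 23.8 mL.

V_{base} = 23.8 mL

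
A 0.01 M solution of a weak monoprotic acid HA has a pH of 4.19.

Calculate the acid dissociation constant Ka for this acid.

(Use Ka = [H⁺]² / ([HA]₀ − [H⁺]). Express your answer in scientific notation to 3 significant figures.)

[H⁺] = 10^(−pH) = 10^(−4.19) = 6.457e-05 M. For HA ⇌ H⁺ + A⁻, Ka = [H⁺][A⁻]/[HA] = [H⁺]² / ([HA]₀ − [H⁺]) = (6.457e-05)² / (0.01 − 6.457e-05) = 4.20e-07.

K_a = 4.20e-07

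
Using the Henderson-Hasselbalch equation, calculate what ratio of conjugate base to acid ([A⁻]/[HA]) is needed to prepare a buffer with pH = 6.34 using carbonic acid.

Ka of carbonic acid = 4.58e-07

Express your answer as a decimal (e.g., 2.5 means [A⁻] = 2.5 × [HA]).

pKa = -log(4.58e-07) = 6.3391. pH = pKa + log([A⁻]/[HA]), so log([A⁻]/[HA]) = pH − pKa = 6.34 − 6.3391 = 0.0009. [A⁻]/[HA] = 10^(0.0009) = 1.00

[A⁻]/[HA] = 1.00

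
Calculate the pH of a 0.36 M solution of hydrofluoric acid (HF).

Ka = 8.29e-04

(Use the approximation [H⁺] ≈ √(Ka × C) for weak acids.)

[H⁺] = √(Ka × C) = √(8.29e-04 × 0.36) = 1.7275e-02. pH = -log(1.7275e-02)

pH = 1.76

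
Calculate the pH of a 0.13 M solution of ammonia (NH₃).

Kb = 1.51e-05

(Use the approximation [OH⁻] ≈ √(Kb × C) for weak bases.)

[OH⁻] = √(Kb × C) = √(1.51e-05 × 0.13) = 1.4011e-03. pOH = 2.85, pH = 14 - pOH

pH = 11.15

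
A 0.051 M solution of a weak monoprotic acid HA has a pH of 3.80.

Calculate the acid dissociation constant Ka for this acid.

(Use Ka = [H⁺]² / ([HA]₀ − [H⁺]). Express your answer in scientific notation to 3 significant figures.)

[H⁺] = 10^(−pH) = 10^(−3.80) = 1.585e-04 M. For HA ⇌ H⁺ + A⁻, Ka = [H⁺][A⁻]/[HA] = [H⁺]² / ([HA]₀ − [H⁺]) = (1.585e-04)² / (0.051 − 1.585e-04) = 4.94e-07.

K_a = 4.94e-07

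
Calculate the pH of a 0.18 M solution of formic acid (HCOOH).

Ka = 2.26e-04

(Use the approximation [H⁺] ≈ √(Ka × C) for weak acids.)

[H⁺] = √(Ka × C) = √(2.26e-04 × 0.18) = 6.3781e-03. pH = -log(6.3781e-03)

pH = 2.20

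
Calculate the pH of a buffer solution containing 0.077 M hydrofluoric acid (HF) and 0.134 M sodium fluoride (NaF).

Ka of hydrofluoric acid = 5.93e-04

pKa = -log(5.93e-04) = 3.23. pH = pKa + log([A⁻]/[HA]) = 3.23 + log(0.134/0.077)

pH = 3.47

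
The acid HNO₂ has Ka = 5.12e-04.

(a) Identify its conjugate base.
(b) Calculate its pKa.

(a) The conjugate base is formed by removing one H⁺ from HNO₂, giving NO₂⁻. (b) pKa = -log(Ka) = -log(5.12e-04) = 3.29.

Conjugate base: NO₂⁻; pK_a = 3.29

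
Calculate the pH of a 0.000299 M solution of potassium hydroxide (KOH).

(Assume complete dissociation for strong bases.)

[OH⁻] = 0.000299 M for strong base. pOH = -log[OH⁻] = 3.52, pH = 14 - pOH

pH = 10.48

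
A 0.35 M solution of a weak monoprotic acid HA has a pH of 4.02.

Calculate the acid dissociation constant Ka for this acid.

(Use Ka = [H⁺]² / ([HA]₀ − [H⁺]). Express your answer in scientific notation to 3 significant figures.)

[H⁺] = 10^(−pH) = 10^(−4.02) = 9.550e-05 M. For HA ⇌ H⁺ + A⁻, Ka = [H⁺][A⁻]/[HA] = [H⁺]² / ([HA]₀ − [H⁺]) = (9.550e-05)² / (0.35 − 9.550e-05) = 2.61e-08.

K_a = 2.61e-08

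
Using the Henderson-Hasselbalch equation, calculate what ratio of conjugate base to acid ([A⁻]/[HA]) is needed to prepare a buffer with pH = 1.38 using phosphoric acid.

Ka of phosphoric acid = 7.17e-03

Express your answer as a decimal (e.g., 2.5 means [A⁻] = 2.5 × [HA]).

pKa = -log(7.17e-03) = 2.1445. pH = pKa + log([A⁻]/[HA]), so log([A⁻]/[HA]) = pH − pKa = 1.38 − 2.1445 = -0.7645. [A⁻]/[HA] = 10^(-0.7645) = 0.172

[A⁻]/[HA] = 0.172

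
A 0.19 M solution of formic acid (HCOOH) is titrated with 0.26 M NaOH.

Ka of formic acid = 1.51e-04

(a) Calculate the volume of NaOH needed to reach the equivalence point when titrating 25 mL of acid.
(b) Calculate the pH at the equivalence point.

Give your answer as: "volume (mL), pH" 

moles acid = 0.19 × 25/1000 = 0.00475 mol; V_base = moles/0.26 × 1000 = 18.3 mL. At equivalence only the conjugate base is present: [A⁻] = 0.00475/0.043 = 1.0978e-01 M. Kb = Kw/Ka = 6.62e-11; [OH⁻] = √(Kb × [A⁻]) = 2.6963e-06; pOH = 5.57; pH = 14 - pOH = 8.43.

V = 18.3 mL, pH = 8.43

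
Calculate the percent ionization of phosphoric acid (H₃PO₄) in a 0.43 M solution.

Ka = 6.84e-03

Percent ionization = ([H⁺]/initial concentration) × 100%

Using Ka equilibrium: x² + Ka×x - Ka×C = 0. Solving: [H⁺] = 5.0921e-02. Percent = (5.0921e-02/0.43) × 100

Percent ionization = 11.8%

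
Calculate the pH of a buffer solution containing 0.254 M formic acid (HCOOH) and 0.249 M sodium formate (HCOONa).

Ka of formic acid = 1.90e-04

pKa = -log(1.90e-04) = 3.72. pH = pKa + log([A⁻]/[HA]) = 3.72 + log(0.249/0.254)

pH = 3.71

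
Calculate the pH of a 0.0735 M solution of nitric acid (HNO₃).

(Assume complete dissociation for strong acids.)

[H⁺] = 0.0735 M for strong acid. pH = -log[H⁺] = -log(0.0735)

pH = 1.13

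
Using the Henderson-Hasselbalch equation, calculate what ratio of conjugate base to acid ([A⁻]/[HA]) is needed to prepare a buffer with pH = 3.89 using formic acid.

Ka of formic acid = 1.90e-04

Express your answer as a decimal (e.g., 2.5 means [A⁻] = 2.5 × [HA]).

pKa = -log(1.90e-04) = 3.7212. pH = pKa + log([A⁻]/[HA]), so log([A⁻]/[HA]) = pH − pKa = 3.89 − 3.7212 = 0.1688. [A⁻]/[HA] = 10^(0.1688) = 1.47

[A⁻]/[HA] = 1.47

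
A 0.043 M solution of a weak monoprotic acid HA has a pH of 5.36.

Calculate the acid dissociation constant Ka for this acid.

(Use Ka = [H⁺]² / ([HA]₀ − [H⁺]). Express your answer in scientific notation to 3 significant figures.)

[H⁺] = 10^(−pH) = 10^(−5.36) = 4.365e-06 M. For HA ⇌ H⁺ + A⁻, Ka = [H⁺][A⁻]/[HA] = [H⁺]² / ([HA]₀ − [H⁺]) = (4.365e-06)² / (0.043 − 4.365e-06) = 4.43e-10.

K_a = 4.43e-10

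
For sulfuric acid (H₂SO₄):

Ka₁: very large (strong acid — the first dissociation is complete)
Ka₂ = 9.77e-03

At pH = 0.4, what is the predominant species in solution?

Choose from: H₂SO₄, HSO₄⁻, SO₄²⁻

The first dissociation is complete, so H₂SO₄ itself is never the predominant species in water; pKa₂ = -log(9.77e-03) = 2.01. For a polyprotic acid the predominant species crosses at each pKa: below pKa_n the protonated form dominates, above it the deprotonated form does. At pH = 0.4, the predominant species is HSO₄⁻.

HSO₄⁻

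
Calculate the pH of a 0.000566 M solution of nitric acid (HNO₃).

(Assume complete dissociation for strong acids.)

[H⁺] = 0.000566 M for strong acid. pH = -log[H⁺] = -log(0.000566)

pH = 3.25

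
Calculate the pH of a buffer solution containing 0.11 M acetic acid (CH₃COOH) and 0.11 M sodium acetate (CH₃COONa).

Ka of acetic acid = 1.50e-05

pKa = -log(1.50e-05) = 4.82. pH = pKa + log([A⁻]/[HA]) = 4.82 + log(0.11/0.11)

pH = 4.82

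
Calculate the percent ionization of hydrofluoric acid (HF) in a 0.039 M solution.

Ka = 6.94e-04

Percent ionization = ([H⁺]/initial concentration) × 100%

Using Ka equilibrium: x² + Ka×x - Ka×C = 0. Solving: [H⁺] = 4.8671e-03. Percent = (4.8671e-03/0.039) × 100

Percent ionization = 12.5%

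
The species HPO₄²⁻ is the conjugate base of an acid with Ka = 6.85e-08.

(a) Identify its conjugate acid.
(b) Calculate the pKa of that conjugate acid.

(a) The conjugate acid is formed by adding one H⁺ to HPO₄²⁻, giving H₂PO₄⁻. (b) pKa = -log(Ka) = -log(6.85e-08) = 7.16.

Conjugate acid: H₂PO₄⁻; pK_a = 7.16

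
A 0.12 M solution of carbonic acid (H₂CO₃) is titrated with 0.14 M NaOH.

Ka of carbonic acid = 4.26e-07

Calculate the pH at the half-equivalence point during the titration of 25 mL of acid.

At half-equivalence [HA] = [A⁻], so Henderson-Hasselbalch gives pH = pKa = -log(4.26e-07) = 6.37.

pH = pKa = 6.37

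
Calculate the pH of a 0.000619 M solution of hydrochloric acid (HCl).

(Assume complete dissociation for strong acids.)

[H⁺] = 0.000619 M for strong acid. pH = -log[H⁺] = -log(0.000619)

pH = 3.21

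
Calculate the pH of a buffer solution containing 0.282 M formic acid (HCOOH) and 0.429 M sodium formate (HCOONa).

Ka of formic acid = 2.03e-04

pKa = -log(2.03e-04) = 3.69. pH = pKa + log([A⁻]/[HA]) = 3.69 + log(0.429/0.282)

pH = 3.87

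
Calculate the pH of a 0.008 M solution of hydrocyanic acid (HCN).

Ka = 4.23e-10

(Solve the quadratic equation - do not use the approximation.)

x² + Ka×x - Ka×C = 0. Using quadratic formula: [H⁺] = 1.8394e-06

pH = 5.74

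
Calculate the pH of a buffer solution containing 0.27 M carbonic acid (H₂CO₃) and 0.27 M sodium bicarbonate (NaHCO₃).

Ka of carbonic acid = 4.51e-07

pKa = -log(4.51e-07) = 6.35. pH = pKa + log([A⁻]/[HA]) = 6.35 + log(0.27/0.27)

pH = 6.35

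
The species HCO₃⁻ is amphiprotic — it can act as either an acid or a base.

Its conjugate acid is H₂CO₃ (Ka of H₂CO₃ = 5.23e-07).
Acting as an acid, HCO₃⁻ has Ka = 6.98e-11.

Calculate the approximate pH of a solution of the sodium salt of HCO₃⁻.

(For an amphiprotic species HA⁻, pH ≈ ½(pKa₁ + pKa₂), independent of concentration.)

pKa₁ = -log(5.23e-07) = 6.28; pKa₂ = -log(6.98e-11) = 10.16. For an amphiprotic species, pH ≈ ½(pKa₁ + pKa₂) = ½(6.28 + 10.16) = 8.22.

pH = 8.22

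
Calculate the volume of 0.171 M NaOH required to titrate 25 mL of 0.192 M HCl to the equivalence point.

At equivalence: moles acid = moles base. moles HCl = 0.192 × 25/1000 = 0.0048 mol. V_base = moles / 0.171 × 1000 = 28.1 mL.

V_{base} = 28.1 mL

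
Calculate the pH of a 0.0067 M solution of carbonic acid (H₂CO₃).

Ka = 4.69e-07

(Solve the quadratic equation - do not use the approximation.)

x² + Ka×x - Ka×C = 0. Using quadratic formula: [H⁺] = 5.5822e-05

pH = 4.25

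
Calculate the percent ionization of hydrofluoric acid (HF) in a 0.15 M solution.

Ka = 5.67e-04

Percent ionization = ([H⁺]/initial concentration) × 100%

Using Ka equilibrium: x² + Ka×x - Ka×C = 0. Solving: [H⁺] = 8.9431e-03. Percent = (8.9431e-03/0.15) × 100

Percent ionization = 5.96%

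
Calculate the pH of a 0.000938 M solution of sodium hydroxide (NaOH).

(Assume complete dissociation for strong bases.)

[OH⁻] = 0.000938 M for strong base. pOH = -log[OH⁻] = 3.03, pH = 14 - pOH

pH = 10.97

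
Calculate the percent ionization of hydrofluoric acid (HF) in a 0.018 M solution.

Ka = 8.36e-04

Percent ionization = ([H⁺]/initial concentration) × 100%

Using Ka equilibrium: x² + Ka×x - Ka×C = 0. Solving: [H⁺] = 3.4836e-03. Percent = (3.4836e-03/0.018) × 100

Percent ionization = 19.4%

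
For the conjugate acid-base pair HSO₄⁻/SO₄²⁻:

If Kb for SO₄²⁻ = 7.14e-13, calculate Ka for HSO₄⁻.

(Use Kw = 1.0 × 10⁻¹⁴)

For a conjugate pair Ka × Kb = Kw, so Ka = Kw/Kb = 1.0 × 10⁻¹⁴ / 7.14e-13 = 1.40e-02.

K_a = 1.40e-02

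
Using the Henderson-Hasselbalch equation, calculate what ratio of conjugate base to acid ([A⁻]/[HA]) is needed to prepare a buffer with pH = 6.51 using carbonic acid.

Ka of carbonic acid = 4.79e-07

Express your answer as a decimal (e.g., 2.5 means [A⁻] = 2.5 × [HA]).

pKa = -log(4.79e-07) = 6.3197. pH = pKa + log([A⁻]/[HA]), so log([A⁻]/[HA]) = pH − pKa = 6.51 − 6.3197 = 0.1903. [A⁻]/[HA] = 10^(0.1903) = 1.55

[A⁻]/[HA] = 1.55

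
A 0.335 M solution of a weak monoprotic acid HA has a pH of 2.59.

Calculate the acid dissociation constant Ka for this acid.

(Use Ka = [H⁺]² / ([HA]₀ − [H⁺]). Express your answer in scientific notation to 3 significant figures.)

[H⁺] = 10^(−pH) = 10^(−2.59) = 2.570e-03 M. For HA ⇌ H⁺ + A⁻, Ka = [H⁺][A⁻]/[HA] = [H⁺]² / ([HA]₀ − [H⁺]) = (2.570e-03)² / (0.335 − 2.570e-03) = 1.99e-05.

K_a = 1.99e-05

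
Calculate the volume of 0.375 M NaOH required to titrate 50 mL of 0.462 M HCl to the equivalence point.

At equivalence: moles acid = moles base. moles HCl = 0.462 × 50/1000 = 0.0231 mol. V_base = moles / 0.375 × 1000 = 61.6 mL.

V_{base} = 61.6 mL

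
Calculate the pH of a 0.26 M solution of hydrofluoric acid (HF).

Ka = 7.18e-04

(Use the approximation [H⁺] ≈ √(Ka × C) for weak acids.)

[H⁺] = √(Ka × C) = √(7.18e-04 × 0.26) = 1.3663e-02. pH = -log(1.3663e-02)

pH = 1.86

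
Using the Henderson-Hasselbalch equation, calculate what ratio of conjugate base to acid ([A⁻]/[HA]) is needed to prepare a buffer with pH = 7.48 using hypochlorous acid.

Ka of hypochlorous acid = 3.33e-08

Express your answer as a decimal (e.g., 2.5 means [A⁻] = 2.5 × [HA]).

pKa = -log(3.33e-08) = 7.4776. pH = pKa + log([A⁻]/[HA]), so log([A⁻]/[HA]) = pH − pKa = 7.48 − 7.4776 = 0.0024. [A⁻]/[HA] = 10^(0.0024) = 1.01

[A⁻]/[HA] = 1.01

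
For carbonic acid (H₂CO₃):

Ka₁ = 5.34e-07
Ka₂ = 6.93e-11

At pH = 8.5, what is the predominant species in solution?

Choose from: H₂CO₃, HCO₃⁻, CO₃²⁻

pKa₁ = 6.27, pKa₂ = 10.16. For a polyprotic acid the predominant species crosses at each pKa: below pKa_n the protonated form dominates, above it the deprotonated form does. At pH = 8.5, the predominant species is HCO₃⁻.

HCO₃⁻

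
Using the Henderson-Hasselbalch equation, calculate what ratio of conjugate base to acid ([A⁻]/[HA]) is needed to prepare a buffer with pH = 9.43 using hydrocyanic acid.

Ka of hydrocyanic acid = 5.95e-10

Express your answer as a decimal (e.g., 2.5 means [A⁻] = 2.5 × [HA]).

pKa = -log(5.95e-10) = 9.2255. pH = pKa + log([A⁻]/[HA]), so log([A⁻]/[HA]) = pH − pKa = 9.43 − 9.2255 = 0.2045. [A⁻]/[HA] = 10^(0.2045) = 1.60

[A⁻]/[HA] = 1.60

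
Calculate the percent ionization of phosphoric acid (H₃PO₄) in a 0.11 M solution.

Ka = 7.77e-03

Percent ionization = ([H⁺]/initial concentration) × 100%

Using Ka equilibrium: x² + Ka×x - Ka×C = 0. Solving: [H⁺] = 2.5607e-02. Percent = (2.5607e-02/0.11) × 100

Percent ionization = 23.3%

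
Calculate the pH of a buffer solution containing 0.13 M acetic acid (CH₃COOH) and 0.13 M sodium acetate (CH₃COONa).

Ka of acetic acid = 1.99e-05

pKa = -log(1.99e-05) = 4.70. pH = pKa + log([A⁻]/[HA]) = 4.70 + log(0.13/0.13)

pH = 4.70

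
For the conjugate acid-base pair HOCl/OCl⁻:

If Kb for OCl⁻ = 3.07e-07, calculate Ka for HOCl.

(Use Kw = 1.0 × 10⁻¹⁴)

For a conjugate pair Ka × Kb = Kw, so Ka = Kw/Kb = 1.0 × 10⁻¹⁴ / 3.07e-07 = 3.26e-08.

K_a = 3.26e-08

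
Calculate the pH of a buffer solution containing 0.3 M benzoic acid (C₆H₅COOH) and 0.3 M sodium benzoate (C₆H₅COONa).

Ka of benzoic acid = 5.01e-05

pKa = -log(5.01e-05) = 4.30. pH = pKa + log([A⁻]/[HA]) = 4.30 + log(0.3/0.3)

pH = 4.30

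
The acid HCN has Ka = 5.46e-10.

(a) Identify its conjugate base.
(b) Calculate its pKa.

(a) The conjugate base is formed by removing one H⁺ from HCN, giving CN⁻. (b) pKa = -log(Ka) = -log(5.46e-10) = 9.26.

Conjugate base: CN⁻; pK_a = 9.26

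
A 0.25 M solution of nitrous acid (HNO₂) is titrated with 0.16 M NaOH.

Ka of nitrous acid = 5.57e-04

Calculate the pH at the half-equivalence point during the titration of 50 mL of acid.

At half-equivalence [HA] = [A⁻], so Henderson-Hasselbalch gives pH = pKa = -log(5.57e-04) = 3.25.

pH = pKa = 3.25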